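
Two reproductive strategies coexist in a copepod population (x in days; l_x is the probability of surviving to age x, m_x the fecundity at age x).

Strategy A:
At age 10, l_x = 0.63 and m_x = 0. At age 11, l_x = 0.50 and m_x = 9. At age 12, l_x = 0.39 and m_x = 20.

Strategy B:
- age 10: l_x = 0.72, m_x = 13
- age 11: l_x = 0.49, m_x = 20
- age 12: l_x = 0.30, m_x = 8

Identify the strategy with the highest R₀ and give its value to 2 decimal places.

Strategy A: R₀ = 0.63×0 + 0.50×9 + 0.39×20 = 12.3000
Strategy B: R₀ = 0.72×13 + 0.49×20 + 0.30×8 = 21.5600
Highest R₀: strategy B with 21.5600.

21.56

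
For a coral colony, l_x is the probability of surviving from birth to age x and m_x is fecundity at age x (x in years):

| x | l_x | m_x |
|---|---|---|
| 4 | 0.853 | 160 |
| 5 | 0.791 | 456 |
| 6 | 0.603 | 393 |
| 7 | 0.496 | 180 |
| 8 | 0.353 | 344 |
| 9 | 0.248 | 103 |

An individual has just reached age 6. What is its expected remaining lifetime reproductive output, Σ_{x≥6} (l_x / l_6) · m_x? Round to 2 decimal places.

784.80

l_6 = 0.603. Conditional survival from age 6 to x is l_x / l_6.
  x=6: (0.603/0.603) × 393 = 393.0000
  x=7: (0.496/0.603) × 180 = 148.0597
  x=8: (0.353/0.603) × 344 = 201.3798
  x=9: (0.248/0.603) × 103 = 42.3615
Sum = 393.0000 + 148.0597 + 201.3798 + 42.3615 = 784.8010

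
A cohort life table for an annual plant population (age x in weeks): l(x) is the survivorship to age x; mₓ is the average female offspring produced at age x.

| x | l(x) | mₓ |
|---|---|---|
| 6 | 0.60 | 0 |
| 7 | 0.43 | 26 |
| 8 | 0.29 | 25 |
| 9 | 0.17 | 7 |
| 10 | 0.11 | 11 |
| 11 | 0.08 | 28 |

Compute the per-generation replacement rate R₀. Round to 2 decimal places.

23.07

R₀ = Σ l(x) mₓ:
  age 6: 0.60 × 0 = 0.0000
  age 7: 0.43 × 26 = 11.1800
  age 8: 0.29 × 25 = 7.2500
  age 9: 0.17 × 7 = 1.1900
  age 10: 0.11 × 11 = 1.2100
  age 11: 0.08 × 28 = 2.2400
R₀ = 0.0000 + 11.1800 + 7.2500 + 1.1900 + 1.2100 + 2.2400 = 23.0700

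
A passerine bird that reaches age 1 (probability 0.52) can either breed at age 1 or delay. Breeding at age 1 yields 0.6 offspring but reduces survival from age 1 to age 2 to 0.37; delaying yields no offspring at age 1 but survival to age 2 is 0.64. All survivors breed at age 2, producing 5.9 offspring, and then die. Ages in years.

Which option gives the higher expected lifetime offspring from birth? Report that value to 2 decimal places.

1.96

breed at age 1: R₀ = 0.52 × (0.6 + 0.37 × 5.9) = 0.52 × 2.7830 = 1.4472
delay to age 2: R₀ = 0.52 × (0.64 × 5.9) = 0.52 × 3.7760 = 1.9635
Higher: delay to age 2 (1.9635).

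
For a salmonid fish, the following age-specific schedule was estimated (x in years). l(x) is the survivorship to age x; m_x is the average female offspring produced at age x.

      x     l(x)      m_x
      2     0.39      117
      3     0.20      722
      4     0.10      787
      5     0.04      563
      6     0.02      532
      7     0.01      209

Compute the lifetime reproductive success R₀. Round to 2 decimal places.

R₀ = Σ l(x) m_x:
  age 2: 0.39 × 117 = 45.6300
  age 3: 0.20 × 722 = 144.4000
  age 4: 0.10 × 787 = 78.7000
  age 5: 0.04 × 563 = 22.5200
  age 6: 0.02 × 532 = 10.6400
  age 7: 0.01 × 209 = 2.0900
R₀ = 45.6300 + 144.4000 + 78.7000 + 22.5200 + 10.6400 + 2.0900 = 303.9800

303.98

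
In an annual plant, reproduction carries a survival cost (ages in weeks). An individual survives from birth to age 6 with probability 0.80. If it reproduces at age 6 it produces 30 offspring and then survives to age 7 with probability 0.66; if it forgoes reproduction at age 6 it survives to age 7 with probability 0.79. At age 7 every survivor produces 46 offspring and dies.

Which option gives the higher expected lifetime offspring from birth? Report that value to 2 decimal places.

breed at age 6: R₀ = 0.80 × (30 + 0.66 × 46) = 0.80 × 60.3600 = 48.2880
delay to age 7: R₀ = 0.80 × (0.79 × 46) = 0.80 × 36.3400 = 29.0720
Higher: breed at age 6 (48.2880).

48.29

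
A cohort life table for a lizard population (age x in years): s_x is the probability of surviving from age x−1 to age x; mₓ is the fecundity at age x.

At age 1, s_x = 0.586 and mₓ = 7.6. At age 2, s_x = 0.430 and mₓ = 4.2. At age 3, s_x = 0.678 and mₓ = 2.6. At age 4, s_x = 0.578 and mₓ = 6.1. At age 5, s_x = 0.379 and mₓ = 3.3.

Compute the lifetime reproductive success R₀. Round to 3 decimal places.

6.682

Survivorship from birth: l_x = s_1·s_2·…·s_x.
  l_1 = 0.58600
  l_2 = 0.25198
  l_3 = 0.17084
  l_4 = 0.09875
  l_5 = 0.03743
R₀ = Σ l_x mₓ:
  age 1: 0.58600 × 7.6 = 4.4536
  age 2: 0.25198 × 4.2 = 1.0583
  age 3: 0.17084 × 2.6 = 0.4442
  age 4: 0.09875 × 6.1 = 0.6024
  age 5: 0.03743 × 3.3 = 0.1235
R₀ = 4.4536 + 1.0583 + 0.4442 + 0.6024 + 0.1235 = 6.6820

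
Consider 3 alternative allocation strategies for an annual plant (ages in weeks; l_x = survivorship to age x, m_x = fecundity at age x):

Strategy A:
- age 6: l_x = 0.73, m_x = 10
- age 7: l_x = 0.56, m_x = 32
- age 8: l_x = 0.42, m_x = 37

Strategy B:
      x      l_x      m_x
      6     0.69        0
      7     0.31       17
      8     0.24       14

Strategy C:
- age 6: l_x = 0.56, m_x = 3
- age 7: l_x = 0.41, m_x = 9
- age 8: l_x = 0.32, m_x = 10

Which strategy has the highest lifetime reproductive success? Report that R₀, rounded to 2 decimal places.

40.76

Strategy A: R₀ = 0.73×10 + 0.56×32 + 0.42×37 = 40.7600
Strategy B: R₀ = 0.69×0 + 0.31×17 + 0.24×14 = 8.6300
Strategy C: R₀ = 0.56×3 + 0.41×9 + 0.32×10 = 8.5700
Highest R₀: strategy A with 40.7600.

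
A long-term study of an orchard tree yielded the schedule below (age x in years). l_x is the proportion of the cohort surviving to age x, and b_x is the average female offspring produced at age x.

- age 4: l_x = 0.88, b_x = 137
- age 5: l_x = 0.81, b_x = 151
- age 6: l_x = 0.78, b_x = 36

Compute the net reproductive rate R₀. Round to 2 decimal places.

R₀ = Σ l_x b_x:
  age 4: 0.88 × 137 = 120.5600
  age 5: 0.81 × 151 = 122.3100
  age 6: 0.78 × 36 = 28.0800
R₀ = 120.5600 + 122.3100 + 28.0800 = 270.9500

270.95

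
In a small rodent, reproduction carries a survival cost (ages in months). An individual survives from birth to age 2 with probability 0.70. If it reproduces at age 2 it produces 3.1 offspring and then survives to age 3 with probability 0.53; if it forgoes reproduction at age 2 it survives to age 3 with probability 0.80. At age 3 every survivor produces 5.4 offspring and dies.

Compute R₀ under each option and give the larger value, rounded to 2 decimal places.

breed at age 2: R₀ = 0.70 × (3.1 + 0.53 × 5.4) = 0.70 × 5.9620 = 4.1734
delay to age 3: R₀ = 0.70 × (0.80 × 5.4) = 0.70 × 4.3200 = 3.0240
Higher: breed at age 2 (4.1734).

4.17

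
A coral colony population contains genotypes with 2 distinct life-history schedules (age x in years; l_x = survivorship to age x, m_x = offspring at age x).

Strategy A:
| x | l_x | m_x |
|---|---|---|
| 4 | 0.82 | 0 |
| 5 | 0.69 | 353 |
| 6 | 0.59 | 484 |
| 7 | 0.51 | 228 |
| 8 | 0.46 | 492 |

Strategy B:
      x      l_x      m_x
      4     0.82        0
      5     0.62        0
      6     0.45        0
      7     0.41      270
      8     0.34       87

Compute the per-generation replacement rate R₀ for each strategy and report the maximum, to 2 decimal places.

Strategy A: R₀ = 0.82×0 + 0.69×353 + 0.59×484 + 0.51×228 + 0.46×492 = 871.7300
Strategy B: R₀ = 0.82×0 + 0.62×0 + 0.45×0 + 0.41×270 + 0.34×87 = 140.2800
Highest R₀: strategy A with 871.7300.

871.73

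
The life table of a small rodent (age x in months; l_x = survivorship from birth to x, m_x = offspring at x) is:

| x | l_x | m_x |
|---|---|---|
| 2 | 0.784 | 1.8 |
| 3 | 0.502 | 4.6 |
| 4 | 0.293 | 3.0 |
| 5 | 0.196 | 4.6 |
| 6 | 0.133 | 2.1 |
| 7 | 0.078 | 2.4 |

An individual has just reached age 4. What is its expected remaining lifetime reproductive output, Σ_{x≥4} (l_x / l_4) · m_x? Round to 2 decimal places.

l_4 = 0.293. Conditional survival from age 4 to x is l_x / l_4.
  x=4: (0.293/0.293) × 3.0 = 3.0000
  x=5: (0.196/0.293) × 4.6 = 3.0771
  x=6: (0.133/0.293) × 2.1 = 0.9532
  x=7: (0.078/0.293) × 2.4 = 0.6389
Sum = 3.0000 + 3.0771 + 0.9532 + 0.6389 = 7.6693

7.67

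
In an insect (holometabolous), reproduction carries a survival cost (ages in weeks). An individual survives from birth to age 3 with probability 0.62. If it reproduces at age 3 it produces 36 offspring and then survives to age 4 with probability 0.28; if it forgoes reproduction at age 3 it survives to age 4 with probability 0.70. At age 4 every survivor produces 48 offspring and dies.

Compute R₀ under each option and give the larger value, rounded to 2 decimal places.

30.65

breed at age 3: R₀ = 0.62 × (36 + 0.28 × 48) = 0.62 × 49.4400 = 30.6528
delay to age 4: R₀ = 0.62 × (0.70 × 48) = 0.62 × 33.6000 = 20.8320
Higher: breed at age 3 (30.6528).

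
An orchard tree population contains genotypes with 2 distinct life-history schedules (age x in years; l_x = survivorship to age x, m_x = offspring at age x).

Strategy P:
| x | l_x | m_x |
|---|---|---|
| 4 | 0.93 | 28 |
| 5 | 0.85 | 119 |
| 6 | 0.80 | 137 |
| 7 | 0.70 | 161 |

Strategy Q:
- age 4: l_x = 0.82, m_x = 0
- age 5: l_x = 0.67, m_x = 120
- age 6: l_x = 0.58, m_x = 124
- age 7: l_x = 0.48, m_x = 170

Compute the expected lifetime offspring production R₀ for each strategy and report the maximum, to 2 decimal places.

349.49

Strategy P: R₀ = 0.93×28 + 0.85×119 + 0.80×137 + 0.70×161 = 349.4900
Strategy Q: R₀ = 0.82×0 + 0.67×120 + 0.58×124 + 0.48×170 = 233.9200
Highest R₀: strategy P with 349.4900.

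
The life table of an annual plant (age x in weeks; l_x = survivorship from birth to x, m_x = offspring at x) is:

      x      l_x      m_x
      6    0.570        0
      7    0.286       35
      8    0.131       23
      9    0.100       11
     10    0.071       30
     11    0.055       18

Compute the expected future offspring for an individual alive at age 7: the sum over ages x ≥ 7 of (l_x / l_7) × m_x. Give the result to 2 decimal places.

60.29

l_7 = 0.286. Conditional survival from age 7 to x is l_x / l_7.
  x=7: (0.286/0.286) × 35 = 35.0000
  x=8: (0.131/0.286) × 23 = 10.5350
  x=9: (0.100/0.286) × 11 = 3.8462
  x=10: (0.071/0.286) × 30 = 7.4476
  x=11: (0.055/0.286) × 18 = 3.4615
Sum = 35.0000 + 10.5350 + 3.8462 + 7.4476 + 3.4615 = 60.2902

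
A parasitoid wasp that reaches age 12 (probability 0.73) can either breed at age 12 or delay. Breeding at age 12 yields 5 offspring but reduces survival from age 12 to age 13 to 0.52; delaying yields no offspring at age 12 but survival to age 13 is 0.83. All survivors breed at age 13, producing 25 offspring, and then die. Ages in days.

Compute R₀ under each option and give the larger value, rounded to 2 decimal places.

15.15

breed at age 12: R₀ = 0.73 × (5 + 0.52 × 25) = 0.73 × 18.0000 = 13.1400
delay to age 13: R₀ = 0.73 × (0.83 × 25) = 0.73 × 20.7500 = 15.1475
Higher: delay to age 13 (15.1475).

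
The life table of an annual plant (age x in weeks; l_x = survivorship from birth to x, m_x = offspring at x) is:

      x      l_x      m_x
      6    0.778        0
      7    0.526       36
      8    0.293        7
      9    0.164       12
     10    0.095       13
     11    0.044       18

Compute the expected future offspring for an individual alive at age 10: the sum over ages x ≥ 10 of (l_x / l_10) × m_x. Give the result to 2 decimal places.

l_10 = 0.095. Conditional survival from age 10 to x is l_x / l_10.
  x=10: (0.095/0.095) × 13 = 13.0000
  x=11: (0.044/0.095) × 18 = 8.3368
Sum = 13.0000 + 8.3368 = 21.3368

21.34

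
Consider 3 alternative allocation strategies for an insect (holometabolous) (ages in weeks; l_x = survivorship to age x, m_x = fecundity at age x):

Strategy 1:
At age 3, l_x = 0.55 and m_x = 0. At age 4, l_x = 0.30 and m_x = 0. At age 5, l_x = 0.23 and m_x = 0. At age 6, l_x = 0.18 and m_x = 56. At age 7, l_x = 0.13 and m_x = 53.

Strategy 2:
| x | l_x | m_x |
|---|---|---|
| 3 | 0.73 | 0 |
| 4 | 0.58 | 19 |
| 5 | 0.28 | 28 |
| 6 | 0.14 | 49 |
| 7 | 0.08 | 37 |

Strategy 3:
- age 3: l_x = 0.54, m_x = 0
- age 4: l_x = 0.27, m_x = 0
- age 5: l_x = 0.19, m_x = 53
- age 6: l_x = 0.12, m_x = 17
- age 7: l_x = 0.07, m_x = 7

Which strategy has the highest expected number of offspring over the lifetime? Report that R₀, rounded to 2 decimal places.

28.68

Strategy 1: R₀ = 0.55×0 + 0.30×0 + 0.23×0 + 0.18×56 + 0.13×53 = 16.9700
Strategy 2: R₀ = 0.73×0 + 0.58×19 + 0.28×28 + 0.14×49 + 0.08×37 = 28.6800
Strategy 3: R₀ = 0.54×0 + 0.27×0 + 0.19×53 + 0.12×17 + 0.07×7 = 12.6000
Highest R₀: strategy 2 with 28.6800.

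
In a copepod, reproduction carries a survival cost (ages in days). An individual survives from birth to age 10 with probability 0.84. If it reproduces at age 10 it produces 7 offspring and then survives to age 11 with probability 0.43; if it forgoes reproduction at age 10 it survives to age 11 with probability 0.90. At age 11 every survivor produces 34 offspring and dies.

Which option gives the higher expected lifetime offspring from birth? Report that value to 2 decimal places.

breed at age 10: R₀ = 0.84 × (7 + 0.43 × 34) = 0.84 × 21.6200 = 18.1608
delay to age 11: R₀ = 0.84 × (0.90 × 34) = 0.84 × 30.6000 = 25.7040
Higher: delay to age 11 (25.7040).

25.70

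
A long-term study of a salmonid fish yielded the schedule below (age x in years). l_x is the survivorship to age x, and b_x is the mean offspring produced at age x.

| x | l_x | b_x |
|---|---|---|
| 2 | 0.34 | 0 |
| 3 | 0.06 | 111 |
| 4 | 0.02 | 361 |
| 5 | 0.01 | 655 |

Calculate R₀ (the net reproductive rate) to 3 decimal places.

R₀ = Σ l_x b_x:
  age 2: 0.34 × 0 = 0.0000
  age 3: 0.06 × 111 = 6.6600
  age 4: 0.02 × 361 = 7.2200
  age 5: 0.01 × 655 = 6.5500
R₀ = 0.0000 + 6.6600 + 7.2200 + 6.5500 = 20.4300

20.430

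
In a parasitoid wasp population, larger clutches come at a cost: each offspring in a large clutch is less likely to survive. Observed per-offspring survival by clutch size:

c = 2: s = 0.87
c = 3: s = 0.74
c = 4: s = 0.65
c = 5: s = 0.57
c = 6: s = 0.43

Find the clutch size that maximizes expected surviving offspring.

5

Expected surviving offspring = c × s(c):
  c=2: 2 × 0.87 = 1.740
  c=3: 3 × 0.74 = 2.220
  c=4: 4 × 0.65 = 2.600
  c=5: 5 × 0.57 = 2.850
  c=6: 6 × 0.43 = 2.580
Maximum at c = 5 (2.850 surviving offspring).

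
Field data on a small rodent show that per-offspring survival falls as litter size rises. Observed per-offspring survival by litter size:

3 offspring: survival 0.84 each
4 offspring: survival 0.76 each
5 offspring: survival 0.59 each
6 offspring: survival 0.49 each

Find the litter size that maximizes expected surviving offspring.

Expected surviving offspring = c × s(c):
  c=3: 3 × 0.84 = 2.520
  c=4: 4 × 0.76 = 3.040
  c=5: 5 × 0.59 = 2.950
  c=6: 6 × 0.49 = 2.940
Maximum at c = 4 (3.040 surviving offspring).

4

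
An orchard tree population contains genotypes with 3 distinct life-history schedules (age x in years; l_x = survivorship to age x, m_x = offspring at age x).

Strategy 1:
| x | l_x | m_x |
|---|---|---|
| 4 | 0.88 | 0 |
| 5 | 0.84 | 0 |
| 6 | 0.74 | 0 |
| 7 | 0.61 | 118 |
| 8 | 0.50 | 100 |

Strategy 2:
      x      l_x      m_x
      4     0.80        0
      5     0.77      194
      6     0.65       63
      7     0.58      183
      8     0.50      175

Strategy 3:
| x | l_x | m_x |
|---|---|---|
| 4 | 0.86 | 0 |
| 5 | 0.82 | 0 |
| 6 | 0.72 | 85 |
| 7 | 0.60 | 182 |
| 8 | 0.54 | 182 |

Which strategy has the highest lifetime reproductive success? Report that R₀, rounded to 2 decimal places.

383.97

Strategy 1: R₀ = 0.88×0 + 0.84×0 + 0.74×0 + 0.61×118 + 0.50×100 = 121.9800
Strategy 2: R₀ = 0.80×0 + 0.77×194 + 0.65×63 + 0.58×183 + 0.50×175 = 383.9700
Strategy 3: R₀ = 0.86×0 + 0.82×0 + 0.72×85 + 0.60×182 + 0.54×182 = 268.6800
Highest R₀: strategy 2 with 383.9700.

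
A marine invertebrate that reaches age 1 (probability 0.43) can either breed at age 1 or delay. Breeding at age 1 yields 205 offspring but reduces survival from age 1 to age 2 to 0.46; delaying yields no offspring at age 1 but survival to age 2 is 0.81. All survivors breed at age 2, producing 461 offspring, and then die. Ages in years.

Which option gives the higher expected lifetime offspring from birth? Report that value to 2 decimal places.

179.34

breed at age 1: R₀ = 0.43 × (205 + 0.46 × 461) = 0.43 × 417.0600 = 179.3358
delay to age 2: R₀ = 0.43 × (0.81 × 461) = 0.43 × 373.4100 = 160.5663
Higher: breed at age 1 (179.3358).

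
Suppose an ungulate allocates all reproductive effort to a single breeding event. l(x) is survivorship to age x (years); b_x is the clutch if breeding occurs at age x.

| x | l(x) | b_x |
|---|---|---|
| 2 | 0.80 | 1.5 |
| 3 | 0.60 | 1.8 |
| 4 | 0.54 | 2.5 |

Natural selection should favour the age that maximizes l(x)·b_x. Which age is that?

4

Expected offspring if breeding at age x = l(x) × b_x:
  age 2: 0.80 × 1.5 = 1.200
  age 3: 0.60 × 1.8 = 1.080
  age 4: 0.54 × 2.5 = 1.350
Maximum at age 4 (1.350).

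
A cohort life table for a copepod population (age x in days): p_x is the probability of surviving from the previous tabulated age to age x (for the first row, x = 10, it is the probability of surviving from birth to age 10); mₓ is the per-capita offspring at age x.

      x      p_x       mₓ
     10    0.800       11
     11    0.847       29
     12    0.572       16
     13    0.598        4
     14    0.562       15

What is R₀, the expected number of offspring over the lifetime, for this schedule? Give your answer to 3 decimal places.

Survivorship from birth: l_x = p_10·p_11·…·p_x.
  l_10 = 0.80000
  l_11 = 0.67760
  l_12 = 0.38759
  l_13 = 0.23178
  l_14 = 0.13026
R₀ = Σ l_x mₓ:
  age 10: 0.80000 × 11 = 8.8000
  age 11: 0.67760 × 29 = 19.6504
  age 12: 0.38759 × 16 = 6.2014
  age 13: 0.23178 × 4 = 0.9271
  age 14: 0.13026 × 15 = 1.9539
R₀ = 8.8000 + 19.6504 + 6.2014 + 0.9271 + 1.9539 = 37.5329

37.533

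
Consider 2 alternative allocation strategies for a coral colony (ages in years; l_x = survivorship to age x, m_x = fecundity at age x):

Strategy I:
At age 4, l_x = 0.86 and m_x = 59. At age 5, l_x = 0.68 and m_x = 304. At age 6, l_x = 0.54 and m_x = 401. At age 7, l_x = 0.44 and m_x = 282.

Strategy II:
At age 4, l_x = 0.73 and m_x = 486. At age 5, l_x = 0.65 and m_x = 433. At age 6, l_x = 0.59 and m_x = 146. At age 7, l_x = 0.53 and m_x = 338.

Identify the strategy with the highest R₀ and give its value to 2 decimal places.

901.51

Strategy I: R₀ = 0.86×59 + 0.68×304 + 0.54×401 + 0.44×282 = 598.0800
Strategy II: R₀ = 0.73×486 + 0.65×433 + 0.59×146 + 0.53×338 = 901.5100
Highest R₀: strategy II with 901.5100.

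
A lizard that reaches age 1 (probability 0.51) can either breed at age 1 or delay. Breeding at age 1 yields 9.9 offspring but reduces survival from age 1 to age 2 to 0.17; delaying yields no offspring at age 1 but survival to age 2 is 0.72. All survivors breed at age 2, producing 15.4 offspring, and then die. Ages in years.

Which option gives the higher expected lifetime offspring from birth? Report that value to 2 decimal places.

breed at age 1: R₀ = 0.51 × (9.9 + 0.17 × 15.4) = 0.51 × 12.5180 = 6.3842
delay to age 2: R₀ = 0.51 × (0.72 × 15.4) = 0.51 × 11.0880 = 5.6549
Higher: breed at age 1 (6.3842).

6.38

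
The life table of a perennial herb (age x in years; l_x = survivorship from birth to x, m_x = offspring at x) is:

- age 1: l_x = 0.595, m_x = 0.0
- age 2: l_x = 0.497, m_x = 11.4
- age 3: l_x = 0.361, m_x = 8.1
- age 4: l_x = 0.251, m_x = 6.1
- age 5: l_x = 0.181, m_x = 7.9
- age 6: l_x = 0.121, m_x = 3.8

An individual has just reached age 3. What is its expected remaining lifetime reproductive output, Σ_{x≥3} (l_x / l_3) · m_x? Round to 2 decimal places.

l_3 = 0.361. Conditional survival from age 3 to x is l_x / l_3.
  x=3: (0.361/0.361) × 8.1 = 8.1000
  x=4: (0.251/0.361) × 6.1 = 4.2413
  x=5: (0.181/0.361) × 7.9 = 3.9609
  x=6: (0.121/0.361) × 3.8 = 1.2737
Sum = 8.1000 + 4.2413 + 3.9609 + 1.2737 = 17.5759

17.58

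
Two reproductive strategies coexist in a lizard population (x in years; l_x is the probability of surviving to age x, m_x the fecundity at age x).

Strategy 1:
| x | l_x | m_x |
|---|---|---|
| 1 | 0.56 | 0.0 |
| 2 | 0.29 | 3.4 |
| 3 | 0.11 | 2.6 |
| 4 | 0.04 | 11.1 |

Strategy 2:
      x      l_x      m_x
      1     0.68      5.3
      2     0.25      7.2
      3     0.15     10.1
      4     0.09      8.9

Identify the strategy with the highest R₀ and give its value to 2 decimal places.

7.72

Strategy 1: R₀ = 0.56×0.0 + 0.29×3.4 + 0.11×2.6 + 0.04×11.1 = 1.7160
Strategy 2: R₀ = 0.68×5.3 + 0.25×7.2 + 0.15×10.1 + 0.09×8.9 = 7.7200
Highest R₀: strategy 2 with 7.7200.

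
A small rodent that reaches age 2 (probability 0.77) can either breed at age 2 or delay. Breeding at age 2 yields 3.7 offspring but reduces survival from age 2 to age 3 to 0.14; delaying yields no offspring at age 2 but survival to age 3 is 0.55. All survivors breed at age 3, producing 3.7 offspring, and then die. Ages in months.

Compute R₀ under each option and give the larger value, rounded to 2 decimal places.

breed at age 2: R₀ = 0.77 × (3.7 + 0.14 × 3.7) = 0.77 × 4.2180 = 3.2479
delay to age 3: R₀ = 0.77 × (0.55 × 3.7) = 0.77 × 2.0350 = 1.5670
Higher: breed at age 2 (3.2479).

3.25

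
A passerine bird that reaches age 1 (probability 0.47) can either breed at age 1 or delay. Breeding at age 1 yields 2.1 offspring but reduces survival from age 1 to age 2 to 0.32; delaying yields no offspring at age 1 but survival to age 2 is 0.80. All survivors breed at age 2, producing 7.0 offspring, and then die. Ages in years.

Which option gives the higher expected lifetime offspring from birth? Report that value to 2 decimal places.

2.63

breed at age 1: R₀ = 0.47 × (2.1 + 0.32 × 7.0) = 0.47 × 4.3400 = 2.0398
delay to age 2: R₀ = 0.47 × (0.80 × 7.0) = 0.47 × 5.6000 = 2.6320
Higher: delay to age 2 (2.6320).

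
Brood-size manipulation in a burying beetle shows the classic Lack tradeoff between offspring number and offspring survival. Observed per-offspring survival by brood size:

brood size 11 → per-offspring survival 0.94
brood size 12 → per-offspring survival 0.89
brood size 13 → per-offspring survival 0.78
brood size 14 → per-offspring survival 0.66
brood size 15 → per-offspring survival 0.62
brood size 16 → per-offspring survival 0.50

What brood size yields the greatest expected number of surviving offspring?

12

Expected surviving offspring = c × s(c):
  c=11: 11 × 0.94 = 10.340
  c=12: 12 × 0.89 = 10.680
  c=13: 13 × 0.78 = 10.140
  c=14: 14 × 0.66 = 9.240
  c=15: 15 × 0.62 = 9.300
  c=16: 16 × 0.50 = 8.000
Maximum at c = 12 (10.680 surviving offspring).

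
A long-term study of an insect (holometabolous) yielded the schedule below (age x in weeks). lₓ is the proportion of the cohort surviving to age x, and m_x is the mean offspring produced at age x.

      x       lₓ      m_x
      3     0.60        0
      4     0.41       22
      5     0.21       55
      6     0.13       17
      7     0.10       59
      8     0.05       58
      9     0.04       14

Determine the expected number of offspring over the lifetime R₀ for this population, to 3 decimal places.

32.140

R₀ = Σ lₓ m_x:
  age 3: 0.60 × 0 = 0.0000
  age 4: 0.41 × 22 = 9.0200
  age 5: 0.21 × 55 = 11.5500
  age 6: 0.13 × 17 = 2.2100
  age 7: 0.10 × 59 = 5.9000
  age 8: 0.05 × 58 = 2.9000
  age 9: 0.04 × 14 = 0.5600
R₀ = 0.0000 + 9.0200 + 11.5500 + 2.2100 + 5.9000 + 2.9000 + 0.5600 = 32.1400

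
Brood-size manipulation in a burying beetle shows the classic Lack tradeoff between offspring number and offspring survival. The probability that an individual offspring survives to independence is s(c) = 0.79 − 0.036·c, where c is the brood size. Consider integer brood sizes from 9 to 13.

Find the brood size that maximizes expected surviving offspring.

Expected surviving offspring = c × s(c):
  c=9: 9 × 0.466 = 4.194
  c=10: 10 × 0.430 = 4.300
  c=11: 11 × 0.394 = 4.334
  c=12: 12 × 0.358 = 4.296
  c=13: 13 × 0.322 = 4.186
Maximum at c = 11 (4.334 surviving offspring).

11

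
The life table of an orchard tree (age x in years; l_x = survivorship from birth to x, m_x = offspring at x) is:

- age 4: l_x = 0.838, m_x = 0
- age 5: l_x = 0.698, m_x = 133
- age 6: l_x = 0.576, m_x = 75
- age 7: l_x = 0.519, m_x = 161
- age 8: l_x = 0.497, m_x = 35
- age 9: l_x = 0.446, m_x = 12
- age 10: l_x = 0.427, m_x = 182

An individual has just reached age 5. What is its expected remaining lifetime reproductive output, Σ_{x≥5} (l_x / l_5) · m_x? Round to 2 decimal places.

l_5 = 0.698. Conditional survival from age 5 to x is l_x / l_5.
  x=5: (0.698/0.698) × 133 = 133.0000
  x=6: (0.576/0.698) × 75 = 61.8911
  x=7: (0.519/0.698) × 161 = 119.7120
  x=8: (0.497/0.698) × 35 = 24.9212
  x=9: (0.446/0.698) × 12 = 7.6676
  x=10: (0.427/0.698) × 182 = 111.3381
Sum = 133.0000 + 61.8911 + 119.7120 + 24.9212 + 7.6676 + 111.3381 = 458.5301

458.53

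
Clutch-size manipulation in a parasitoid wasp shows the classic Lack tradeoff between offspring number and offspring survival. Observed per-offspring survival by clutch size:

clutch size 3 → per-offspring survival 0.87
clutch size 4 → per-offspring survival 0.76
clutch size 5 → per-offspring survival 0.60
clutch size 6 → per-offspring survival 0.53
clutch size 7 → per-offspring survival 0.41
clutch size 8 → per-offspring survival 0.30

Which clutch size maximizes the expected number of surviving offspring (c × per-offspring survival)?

6

Expected surviving offspring = c × s(c):
  c=3: 3 × 0.87 = 2.610
  c=4: 4 × 0.76 = 3.040
  c=5: 5 × 0.60 = 3.000
  c=6: 6 × 0.53 = 3.180
  c=7: 7 × 0.41 = 2.870
  c=8: 8 × 0.30 = 2.400
Maximum at c = 6 (3.180 surviving offspring).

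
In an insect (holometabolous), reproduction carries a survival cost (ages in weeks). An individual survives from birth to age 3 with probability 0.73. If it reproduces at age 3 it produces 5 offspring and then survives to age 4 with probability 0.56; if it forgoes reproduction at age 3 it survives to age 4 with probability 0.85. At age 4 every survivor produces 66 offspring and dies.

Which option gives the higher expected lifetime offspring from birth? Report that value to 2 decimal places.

40.95

breed at age 3: R₀ = 0.73 × (5 + 0.56 × 66) = 0.73 × 41.9600 = 30.6308
delay to age 4: R₀ = 0.73 × (0.85 × 66) = 0.73 × 56.1000 = 40.9530
Higher: delay to age 4 (40.9530).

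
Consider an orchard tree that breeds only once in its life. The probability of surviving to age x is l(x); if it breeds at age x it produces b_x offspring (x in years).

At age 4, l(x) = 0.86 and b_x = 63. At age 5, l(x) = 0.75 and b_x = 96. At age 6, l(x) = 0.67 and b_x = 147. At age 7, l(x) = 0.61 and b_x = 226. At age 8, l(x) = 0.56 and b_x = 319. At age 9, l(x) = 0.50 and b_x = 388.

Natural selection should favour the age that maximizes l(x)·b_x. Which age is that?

9

Expected offspring if breeding at age x = l(x) × b_x:
  age 4: 0.86 × 63 = 54.180
  age 5: 0.75 × 96 = 72.000
  age 6: 0.67 × 147 = 98.490
  age 7: 0.61 × 226 = 137.860
  age 8: 0.56 × 319 = 178.640
  age 9: 0.50 × 388 = 194.000
Maximum at age 9 (194.000).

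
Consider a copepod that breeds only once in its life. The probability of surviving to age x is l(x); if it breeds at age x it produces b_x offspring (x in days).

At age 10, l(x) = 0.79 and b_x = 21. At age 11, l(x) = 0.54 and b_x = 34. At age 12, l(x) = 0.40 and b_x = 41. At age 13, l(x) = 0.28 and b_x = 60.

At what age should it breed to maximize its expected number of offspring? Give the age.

Expected offspring if breeding at age x = l(x) × b_x:
  age 10: 0.79 × 21 = 16.590
  age 11: 0.54 × 34 = 18.360
  age 12: 0.40 × 41 = 16.400
  age 13: 0.28 × 60 = 16.800
Maximum at age 11 (18.360).

11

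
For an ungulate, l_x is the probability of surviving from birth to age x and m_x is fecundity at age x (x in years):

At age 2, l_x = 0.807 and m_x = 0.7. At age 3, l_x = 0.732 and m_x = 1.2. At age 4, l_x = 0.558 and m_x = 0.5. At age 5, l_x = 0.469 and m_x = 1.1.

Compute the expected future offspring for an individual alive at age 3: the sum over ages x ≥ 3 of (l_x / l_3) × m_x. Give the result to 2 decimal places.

2.29

l_3 = 0.732. Conditional survival from age 3 to x is l_x / l_3.
  x=3: (0.732/0.732) × 1.2 = 1.2000
  x=4: (0.558/0.732) × 0.5 = 0.3811
  x=5: (0.469/0.732) × 1.1 = 0.7048
Sum = 1.2000 + 0.3811 + 0.7048 = 2.2859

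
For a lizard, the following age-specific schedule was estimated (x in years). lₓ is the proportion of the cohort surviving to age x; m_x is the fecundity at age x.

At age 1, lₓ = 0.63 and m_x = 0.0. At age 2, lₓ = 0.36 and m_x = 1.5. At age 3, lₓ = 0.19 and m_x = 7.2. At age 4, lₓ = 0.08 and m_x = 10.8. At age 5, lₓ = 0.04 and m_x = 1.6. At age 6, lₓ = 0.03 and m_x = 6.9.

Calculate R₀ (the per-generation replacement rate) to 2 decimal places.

3.04

R₀ = Σ lₓ m_x:
  age 1: 0.63 × 0.0 = 0.0000
  age 2: 0.36 × 1.5 = 0.5400
  age 3: 0.19 × 7.2 = 1.3680
  age 4: 0.08 × 10.8 = 0.8640
  age 5: 0.04 × 1.6 = 0.0640
  age 6: 0.03 × 6.9 = 0.2070
R₀ = 0.0000 + 0.5400 + 1.3680 + 0.8640 + 0.0640 + 0.2070 = 3.0430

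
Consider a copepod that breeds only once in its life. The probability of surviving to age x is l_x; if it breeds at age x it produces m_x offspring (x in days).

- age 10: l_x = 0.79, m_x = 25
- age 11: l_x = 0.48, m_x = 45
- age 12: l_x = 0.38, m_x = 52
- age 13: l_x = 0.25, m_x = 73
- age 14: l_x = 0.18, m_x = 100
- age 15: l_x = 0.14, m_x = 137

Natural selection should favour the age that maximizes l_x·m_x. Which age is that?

Expected offspring if breeding at age x = l_x × m_x:
  age 10: 0.79 × 25 = 19.750
  age 11: 0.48 × 45 = 21.600
  age 12: 0.38 × 52 = 19.760
  age 13: 0.25 × 73 = 18.250
  age 14: 0.18 × 100 = 18.000
  age 15: 0.14 × 137 = 19.180
Maximum at age 11 (21.600).

11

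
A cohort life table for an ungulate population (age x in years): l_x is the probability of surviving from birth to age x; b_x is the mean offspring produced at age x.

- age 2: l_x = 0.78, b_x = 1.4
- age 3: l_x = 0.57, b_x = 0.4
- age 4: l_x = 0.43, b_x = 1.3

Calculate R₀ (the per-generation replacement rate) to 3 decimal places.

1.879

R₀ = Σ l_x b_x:
  age 2: 0.78 × 1.4 = 1.0920
  age 3: 0.57 × 0.4 = 0.2280
  age 4: 0.43 × 1.3 = 0.5590
R₀ = 1.0920 + 0.2280 + 0.5590 = 1.8790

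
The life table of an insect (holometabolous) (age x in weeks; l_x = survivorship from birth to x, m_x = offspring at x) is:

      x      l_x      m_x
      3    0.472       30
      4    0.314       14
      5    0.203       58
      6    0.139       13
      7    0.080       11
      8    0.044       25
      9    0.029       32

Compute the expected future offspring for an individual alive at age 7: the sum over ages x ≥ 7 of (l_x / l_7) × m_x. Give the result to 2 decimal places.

36.35

l_7 = 0.080. Conditional survival from age 7 to x is l_x / l_7.
  x=7: (0.080/0.080) × 11 = 11.0000
  x=8: (0.044/0.080) × 25 = 13.7500
  x=9: (0.029/0.080) × 32 = 11.6000
Sum = 11.0000 + 13.7500 + 11.6000 = 36.3500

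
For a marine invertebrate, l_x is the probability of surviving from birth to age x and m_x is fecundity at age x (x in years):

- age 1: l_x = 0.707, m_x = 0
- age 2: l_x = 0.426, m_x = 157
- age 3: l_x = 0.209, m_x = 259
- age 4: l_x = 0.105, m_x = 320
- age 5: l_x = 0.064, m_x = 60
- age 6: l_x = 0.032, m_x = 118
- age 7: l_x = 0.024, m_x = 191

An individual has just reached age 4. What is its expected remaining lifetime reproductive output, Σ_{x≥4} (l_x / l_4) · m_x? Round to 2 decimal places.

436.19

l_4 = 0.105. Conditional survival from age 4 to x is l_x / l_4.
  x=4: (0.105/0.105) × 320 = 320.0000
  x=5: (0.064/0.105) × 60 = 36.5714
  x=6: (0.032/0.105) × 118 = 35.9619
  x=7: (0.024/0.105) × 191 = 43.6571
Sum = 320.0000 + 36.5714 + 35.9619 + 43.6571 = 436.1905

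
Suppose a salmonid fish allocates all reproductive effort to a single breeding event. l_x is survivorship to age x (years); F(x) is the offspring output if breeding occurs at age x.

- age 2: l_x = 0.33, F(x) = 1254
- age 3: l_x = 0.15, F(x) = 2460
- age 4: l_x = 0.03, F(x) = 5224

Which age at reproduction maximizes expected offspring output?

2

Expected offspring if breeding at age x = l_x × F(x):
  age 2: 0.33 × 1254 = 413.820
  age 3: 0.15 × 2460 = 369.000
  age 4: 0.03 × 5224 = 156.720
Maximum at age 2 (413.820).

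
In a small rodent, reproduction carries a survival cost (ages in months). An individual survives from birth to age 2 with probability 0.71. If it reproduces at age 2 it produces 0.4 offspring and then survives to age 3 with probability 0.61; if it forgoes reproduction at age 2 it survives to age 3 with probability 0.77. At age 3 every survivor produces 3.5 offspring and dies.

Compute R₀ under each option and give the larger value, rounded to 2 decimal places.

1.91

breed at age 2: R₀ = 0.71 × (0.4 + 0.61 × 3.5) = 0.71 × 2.5350 = 1.7998
delay to age 3: R₀ = 0.71 × (0.77 × 3.5) = 0.71 × 2.6950 = 1.9135
Higher: delay to age 3 (1.9135).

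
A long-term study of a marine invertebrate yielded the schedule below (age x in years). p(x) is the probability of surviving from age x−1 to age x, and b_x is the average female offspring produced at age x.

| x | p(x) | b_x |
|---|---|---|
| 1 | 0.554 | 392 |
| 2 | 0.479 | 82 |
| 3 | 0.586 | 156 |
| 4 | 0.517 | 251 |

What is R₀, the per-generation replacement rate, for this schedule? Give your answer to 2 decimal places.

283.37

Survivorship from birth: l_x = p_1·p_2·…·p_x.
  l_1 = 0.55400
  l_2 = 0.26537
  l_3 = 0.15550
  l_4 = 0.08040
R₀ = Σ l_x b_x:
  age 1: 0.55400 × 392 = 217.1680
  age 2: 0.26537 × 82 = 21.7603
  age 3: 0.15550 × 156 = 24.2580
  age 4: 0.08040 × 251 = 20.1804
R₀ = 217.1680 + 21.7603 + 24.2580 + 20.1804 = 283.3667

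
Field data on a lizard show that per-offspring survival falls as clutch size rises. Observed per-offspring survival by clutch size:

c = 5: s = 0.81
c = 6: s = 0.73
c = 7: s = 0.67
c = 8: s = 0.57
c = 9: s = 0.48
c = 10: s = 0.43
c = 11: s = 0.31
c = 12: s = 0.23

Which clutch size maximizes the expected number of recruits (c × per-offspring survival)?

7

Expected recruits = c × s(c):
  c=5: 5 × 0.81 = 4.050
  c=6: 6 × 0.73 = 4.380
  c=7: 7 × 0.67 = 4.690
  c=8: 8 × 0.57 = 4.560
  c=9: 9 × 0.48 = 4.320
  c=10: 10 × 0.43 = 4.300
  c=11: 11 × 0.31 = 3.410
  c=12: 12 × 0.23 = 2.760
Maximum at c = 7 (4.690 recruits).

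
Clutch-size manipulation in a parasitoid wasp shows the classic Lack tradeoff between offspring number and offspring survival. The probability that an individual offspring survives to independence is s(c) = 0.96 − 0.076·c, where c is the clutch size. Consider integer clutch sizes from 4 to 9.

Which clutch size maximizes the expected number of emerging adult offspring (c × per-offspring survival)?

Expected emerging adult offspring = c × s(c):
  c=4: 4 × 0.656 = 2.624
  c=5: 5 × 0.580 = 2.900
  c=6: 6 × 0.504 = 3.024
  c=7: 7 × 0.428 = 2.996
  c=8: 8 × 0.352 = 2.816
  c=9: 9 × 0.276 = 2.484
Maximum at c = 6 (3.024 emerging adult offspring).

6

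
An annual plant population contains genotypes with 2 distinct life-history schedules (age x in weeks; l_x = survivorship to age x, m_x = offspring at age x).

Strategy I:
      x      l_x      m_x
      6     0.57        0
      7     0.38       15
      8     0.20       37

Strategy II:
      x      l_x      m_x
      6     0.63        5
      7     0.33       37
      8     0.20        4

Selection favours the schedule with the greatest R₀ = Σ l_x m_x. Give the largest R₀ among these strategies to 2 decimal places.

16.16

Strategy I: R₀ = 0.57×0 + 0.38×15 + 0.20×37 = 13.1000
Strategy II: R₀ = 0.63×5 + 0.33×37 + 0.20×4 = 16.1600
Highest R₀: strategy II with 16.1600.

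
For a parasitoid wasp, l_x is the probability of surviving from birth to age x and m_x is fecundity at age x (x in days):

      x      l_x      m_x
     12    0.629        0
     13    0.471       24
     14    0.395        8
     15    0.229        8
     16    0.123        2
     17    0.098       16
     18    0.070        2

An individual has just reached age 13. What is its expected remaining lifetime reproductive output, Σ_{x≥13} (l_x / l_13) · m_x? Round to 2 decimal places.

l_13 = 0.471. Conditional survival from age 13 to x is l_x / l_13.
  x=13: (0.471/0.471) × 24 = 24.0000
  x=14: (0.395/0.471) × 8 = 6.7091
  x=15: (0.229/0.471) × 8 = 3.8896
  x=16: (0.123/0.471) × 2 = 0.5223
  x=17: (0.098/0.471) × 16 = 3.3291
  x=18: (0.070/0.471) × 2 = 0.2972
Sum = 24.0000 + 6.7091 + 3.8896 + 0.5223 + 3.3291 + 0.2972 = 38.7473

38.75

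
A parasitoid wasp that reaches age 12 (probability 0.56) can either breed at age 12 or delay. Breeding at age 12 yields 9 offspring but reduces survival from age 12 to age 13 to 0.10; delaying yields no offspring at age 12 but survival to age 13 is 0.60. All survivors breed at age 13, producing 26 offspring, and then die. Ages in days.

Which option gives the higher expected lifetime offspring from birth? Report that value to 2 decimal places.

8.74

breed at age 12: R₀ = 0.56 × (9 + 0.10 × 26) = 0.56 × 11.6000 = 6.4960
delay to age 13: R₀ = 0.56 × (0.60 × 26) = 0.56 × 15.6000 = 8.7360
Higher: delay to age 13 (8.7360).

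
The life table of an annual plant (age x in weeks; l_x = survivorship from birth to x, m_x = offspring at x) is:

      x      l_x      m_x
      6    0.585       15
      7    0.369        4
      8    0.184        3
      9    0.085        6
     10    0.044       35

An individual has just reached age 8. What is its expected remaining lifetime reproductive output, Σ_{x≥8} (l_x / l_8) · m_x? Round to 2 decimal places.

14.14

l_8 = 0.184. Conditional survival from age 8 to x is l_x / l_8.
  x=8: (0.184/0.184) × 3 = 3.0000
  x=9: (0.085/0.184) × 6 = 2.7717
  x=10: (0.044/0.184) × 35 = 8.3696
Sum = 3.0000 + 2.7717 + 8.3696 = 14.1413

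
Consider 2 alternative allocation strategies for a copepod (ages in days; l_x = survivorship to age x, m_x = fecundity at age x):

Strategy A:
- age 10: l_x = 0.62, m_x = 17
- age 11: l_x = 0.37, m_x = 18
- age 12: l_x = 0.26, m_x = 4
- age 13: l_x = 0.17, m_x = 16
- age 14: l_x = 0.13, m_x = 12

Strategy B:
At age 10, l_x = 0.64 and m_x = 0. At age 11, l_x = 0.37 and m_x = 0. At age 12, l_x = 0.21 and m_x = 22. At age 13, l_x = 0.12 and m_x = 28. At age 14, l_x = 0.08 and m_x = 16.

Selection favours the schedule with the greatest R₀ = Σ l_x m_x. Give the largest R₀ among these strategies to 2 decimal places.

Strategy A: R₀ = 0.62×17 + 0.37×18 + 0.26×4 + 0.17×16 + 0.13×12 = 22.5200
Strategy B: R₀ = 0.64×0 + 0.37×0 + 0.21×22 + 0.12×28 + 0.08×16 = 9.2600
Highest R₀: strategy A with 22.5200.

22.52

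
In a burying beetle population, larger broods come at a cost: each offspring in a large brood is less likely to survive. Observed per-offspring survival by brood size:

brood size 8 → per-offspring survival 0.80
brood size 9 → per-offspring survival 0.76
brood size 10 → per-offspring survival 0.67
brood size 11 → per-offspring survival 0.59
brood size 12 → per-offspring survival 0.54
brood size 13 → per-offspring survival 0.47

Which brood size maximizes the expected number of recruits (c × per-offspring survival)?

9

Expected recruits = c × s(c):
  c=8: 8 × 0.80 = 6.400
  c=9: 9 × 0.76 = 6.840
  c=10: 10 × 0.67 = 6.700
  c=11: 11 × 0.59 = 6.490
  c=12: 12 × 0.54 = 6.480
  c=13: 13 × 0.47 = 6.110
Maximum at c = 9 (6.840 recruits).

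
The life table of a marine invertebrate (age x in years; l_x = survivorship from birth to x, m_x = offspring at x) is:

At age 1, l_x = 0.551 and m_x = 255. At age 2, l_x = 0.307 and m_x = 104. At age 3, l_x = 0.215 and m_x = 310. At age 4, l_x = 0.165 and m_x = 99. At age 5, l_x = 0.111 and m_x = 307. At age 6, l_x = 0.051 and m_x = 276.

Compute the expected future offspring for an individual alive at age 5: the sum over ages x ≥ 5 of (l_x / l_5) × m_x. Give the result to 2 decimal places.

433.81

l_5 = 0.111. Conditional survival from age 5 to x is l_x / l_5.
  x=5: (0.111/0.111) × 307 = 307.0000
  x=6: (0.051/0.111) × 276 = 126.8108
Sum = 307.0000 + 126.8108 = 433.8108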